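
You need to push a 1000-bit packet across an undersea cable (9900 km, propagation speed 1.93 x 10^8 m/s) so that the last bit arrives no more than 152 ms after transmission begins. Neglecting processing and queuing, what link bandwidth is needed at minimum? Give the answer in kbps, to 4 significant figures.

9.930 kbps

Propagation delay = 9900000 / 193000000 = 51.2953 ms.
Transmission budget = 152 − 51.2953 = 100.705 ms.
R ≥ L / t_tx = 1000 bits / 0.100705 s = 9.930 kbps.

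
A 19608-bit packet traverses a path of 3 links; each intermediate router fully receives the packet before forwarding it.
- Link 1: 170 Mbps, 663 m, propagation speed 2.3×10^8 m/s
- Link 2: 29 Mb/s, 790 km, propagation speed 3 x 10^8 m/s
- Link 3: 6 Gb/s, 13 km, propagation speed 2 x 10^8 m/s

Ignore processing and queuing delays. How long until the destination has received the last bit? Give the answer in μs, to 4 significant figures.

Transmission delays (L/R per hop): 115.341, 676.138, 3.268 μs; sum = 794.747 μs.
Propagation delays (d/s per hop): 2.88261, 2633.33, 65 μs; sum = 2701.22 μs.
End-to-end = 3496 μs.

3496 μs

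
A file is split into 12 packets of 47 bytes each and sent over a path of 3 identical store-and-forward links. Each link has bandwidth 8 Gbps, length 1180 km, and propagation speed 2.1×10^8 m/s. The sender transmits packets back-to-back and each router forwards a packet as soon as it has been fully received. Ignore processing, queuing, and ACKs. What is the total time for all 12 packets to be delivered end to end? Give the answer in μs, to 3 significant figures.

Per-hop transmission t_tx = L/R = 376/8000000000 = 0.047 μs.
Per-hop propagation t_prop = 1180000/210000000 = 5619.05 μs.
Pipeline fill: first packet needs 3·t_tx to clear all hops; remaining 11 packets each add one t_tx.
Total = (3+12-1)·t_tx + 3·t_prop = 14·0.047 + 3·5619.05 = 16900 μs.

16900 μs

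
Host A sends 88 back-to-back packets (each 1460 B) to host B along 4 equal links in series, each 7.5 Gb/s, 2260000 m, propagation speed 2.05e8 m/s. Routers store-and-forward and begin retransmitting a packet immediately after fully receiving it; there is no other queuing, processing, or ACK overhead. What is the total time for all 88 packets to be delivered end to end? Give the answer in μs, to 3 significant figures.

Per-hop transmission t_tx = L/R = 11680/7500000000 = 1.55733 μs.
Per-hop propagation t_prop = 2260000/2.05e+08 = 11024.4 μs.
Pipeline fill: first packet needs 4·t_tx to clear all hops; remaining 87 packets each add one t_tx.
Total = (4+88-1)·t_tx + 4·t_prop = 91·1.55733 + 4·11024.4 = 44200 μs.

44200 μs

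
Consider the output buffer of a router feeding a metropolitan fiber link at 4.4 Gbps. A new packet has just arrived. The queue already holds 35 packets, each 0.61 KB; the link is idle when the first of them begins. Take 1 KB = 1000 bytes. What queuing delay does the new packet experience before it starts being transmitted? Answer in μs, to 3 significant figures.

38.8 μs

Each queued packet: L/R = 4880/4400000000 = 1.10909 μs.
35 queued → 38.8182 μs.
Queuing delay = 38.8 μs.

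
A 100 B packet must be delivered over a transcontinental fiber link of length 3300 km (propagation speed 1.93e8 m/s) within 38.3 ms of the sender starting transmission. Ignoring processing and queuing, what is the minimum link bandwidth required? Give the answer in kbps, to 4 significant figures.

L = 800 bits.
Propagation delay = 3300000 / 193000000 = 17.0984 ms.
Transmission budget = 38.3 − 17.0984 = 21.2016 ms.
R ≥ L / t_tx = 800 bits / 0.0212016 s = 37.73 kbps.

37.73 kbps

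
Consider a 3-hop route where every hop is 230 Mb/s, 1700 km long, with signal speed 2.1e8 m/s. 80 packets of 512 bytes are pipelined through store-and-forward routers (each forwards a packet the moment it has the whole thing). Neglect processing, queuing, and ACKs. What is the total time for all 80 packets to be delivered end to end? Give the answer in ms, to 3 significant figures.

25.7 ms

Per-hop transmission t_tx = L/R = 4096/230000000 = 0.0178087 ms.
Per-hop propagation t_prop = 1700000/210000000 = 8.09524 ms.
Pipeline fill: first packet needs 3·t_tx to clear all hops; remaining 79 packets each add one t_tx.
Total = (3+80-1)·t_tx + 3·t_prop = 82·0.0178087 + 3·8.09524 = 25.7 ms.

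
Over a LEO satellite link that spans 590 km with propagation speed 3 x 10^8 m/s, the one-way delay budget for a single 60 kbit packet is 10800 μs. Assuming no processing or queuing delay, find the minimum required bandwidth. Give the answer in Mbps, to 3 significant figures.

Propagation delay = 590000 / 300000000 = 1966.67 μs.
Transmission budget = 10800 − 1966.67 = 8833.33 μs.
R ≥ L / t_tx = 60000 bits / 0.00883333 s = 6.79 Mbps.

6.79 Mbps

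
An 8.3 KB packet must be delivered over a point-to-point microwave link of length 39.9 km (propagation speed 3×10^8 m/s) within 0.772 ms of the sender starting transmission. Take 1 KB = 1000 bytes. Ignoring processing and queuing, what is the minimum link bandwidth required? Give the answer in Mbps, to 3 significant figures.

104 Mbps

L = 66400 bits.
Propagation delay = 39900 / 300000000 = 0.133 ms.
Transmission budget = 0.772 − 0.133 = 0.639 ms.
R ≥ L / t_tx = 66400 bits / 0.000639 s = 104 Mbps.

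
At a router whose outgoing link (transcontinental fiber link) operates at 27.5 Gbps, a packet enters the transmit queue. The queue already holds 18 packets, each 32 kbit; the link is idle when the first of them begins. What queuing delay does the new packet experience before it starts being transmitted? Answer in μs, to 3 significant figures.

20.9 μs

Each queued packet: L/R = 32000/27500000000 = 1.16364 μs.
18 queued → 20.9455 μs.
Queuing delay = 20.9 μs.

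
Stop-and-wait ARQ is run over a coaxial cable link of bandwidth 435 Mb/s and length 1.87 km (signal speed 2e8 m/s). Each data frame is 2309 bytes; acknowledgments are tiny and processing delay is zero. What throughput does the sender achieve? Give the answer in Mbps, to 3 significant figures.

t_tx = L/R = 18472/435000000 = 4.24644e-05 s.
t_prop = 1870/200000000 = 9.35e-06 s; RTT = 1.87e-05 s.
Cycle = t_tx + RTT = 6.11644e-05 s.
Throughput = L / cycle = 18472 / 6.11644e-05 = 302 Mbps.

302 Mbps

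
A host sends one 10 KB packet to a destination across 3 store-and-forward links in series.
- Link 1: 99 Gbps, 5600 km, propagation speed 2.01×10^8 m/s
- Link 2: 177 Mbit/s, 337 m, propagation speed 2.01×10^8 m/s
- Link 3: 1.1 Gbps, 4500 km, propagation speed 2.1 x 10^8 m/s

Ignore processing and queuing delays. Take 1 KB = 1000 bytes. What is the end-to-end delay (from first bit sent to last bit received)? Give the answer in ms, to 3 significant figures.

L = 80000 bits.
Transmission delays (L/R per hop): 0.000808081, 0.451977, 0.0727273 ms; sum = 0.525513 ms.
Propagation delays (d/s per hop): 27.8607, 0.00167662, 21.4286 ms; sum = 49.2909 ms.
End-to-end = 49.8 ms.

49.8 ms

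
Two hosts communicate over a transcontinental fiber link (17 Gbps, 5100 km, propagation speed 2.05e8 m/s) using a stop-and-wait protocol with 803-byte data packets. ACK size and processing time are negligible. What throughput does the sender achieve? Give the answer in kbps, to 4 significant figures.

129.1 kbps

t_tx = L/R = 6424/17000000000 = 3.77882e-07 s.
t_prop = 5100000/2.05e+08 = 0.024878 s; RTT = 0.0497561 s.
Cycle = t_tx + RTT = 0.0497565 s.
Throughput = L / cycle = 6424 / 0.0497565 = 129.1 kbps.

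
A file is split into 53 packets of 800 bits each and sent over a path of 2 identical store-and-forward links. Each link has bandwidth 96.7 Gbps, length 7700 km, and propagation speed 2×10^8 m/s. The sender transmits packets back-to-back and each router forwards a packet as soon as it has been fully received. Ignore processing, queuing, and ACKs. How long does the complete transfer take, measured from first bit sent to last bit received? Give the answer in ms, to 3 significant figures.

77.0 ms

Per-hop transmission t_tx = L/R = 800/96700000000 = 8.27301e-06 ms.
Per-hop propagation t_prop = 7700000/200000000 = 38.5 ms.
Pipeline fill: first packet needs 2·t_tx to clear all hops; remaining 52 packets each add one t_tx.
Total = (2+53-1)·t_tx + 2·t_prop = 54·8.27301e-06 + 2·38.5 = 77.0 ms.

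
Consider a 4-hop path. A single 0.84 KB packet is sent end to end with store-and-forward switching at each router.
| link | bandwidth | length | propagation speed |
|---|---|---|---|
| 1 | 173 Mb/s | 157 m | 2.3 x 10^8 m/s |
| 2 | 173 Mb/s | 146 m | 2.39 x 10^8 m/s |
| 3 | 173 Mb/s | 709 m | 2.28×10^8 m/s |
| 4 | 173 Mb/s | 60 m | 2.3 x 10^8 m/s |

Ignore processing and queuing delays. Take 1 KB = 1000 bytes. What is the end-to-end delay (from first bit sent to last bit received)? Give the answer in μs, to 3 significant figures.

160 μs

L = 6720 bits.
Transmission delay per hop = L/R = 6720/173000000 = 38.8439 μs; 4 hops → 155.376 μs.
Propagation delays (d/s per hop): 0.682609, 0.610879, 3.10965, 0.26087 μs; sum = 4.66401 μs.
End-to-end = 160 μs.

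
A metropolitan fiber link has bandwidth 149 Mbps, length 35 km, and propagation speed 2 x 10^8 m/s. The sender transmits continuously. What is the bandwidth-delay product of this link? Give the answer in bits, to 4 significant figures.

Propagation delay = 35000 / 200000000 = 0.000175 s.
BDP = R × t_prop = 149000000 × 0.000175 = 26075 bits.

26080 bits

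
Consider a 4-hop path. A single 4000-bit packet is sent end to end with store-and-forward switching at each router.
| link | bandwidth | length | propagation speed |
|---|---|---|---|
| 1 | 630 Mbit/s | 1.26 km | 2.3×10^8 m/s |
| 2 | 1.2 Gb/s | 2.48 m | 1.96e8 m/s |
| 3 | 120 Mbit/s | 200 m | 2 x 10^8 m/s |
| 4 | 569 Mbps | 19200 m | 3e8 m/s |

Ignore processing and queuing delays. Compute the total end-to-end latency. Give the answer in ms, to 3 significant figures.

Transmission delays (L/R per hop): 0.00634921, 0.00333333, 0.0333333, 0.00702988 ms; sum = 0.0500457 ms.
Propagation delays (d/s per hop): 0.00547826, 1.26531e-05, 0.001, 0.064 ms; sum = 0.0704909 ms.
End-to-end = 0.121 ms.

0.121 ms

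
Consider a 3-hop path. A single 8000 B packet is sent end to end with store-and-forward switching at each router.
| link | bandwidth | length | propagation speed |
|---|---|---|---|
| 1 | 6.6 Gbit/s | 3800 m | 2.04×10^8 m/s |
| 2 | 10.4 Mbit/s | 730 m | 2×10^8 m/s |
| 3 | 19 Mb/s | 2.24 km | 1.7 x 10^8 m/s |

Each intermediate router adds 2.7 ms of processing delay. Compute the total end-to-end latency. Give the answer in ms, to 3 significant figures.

15.0 ms

L = 8000 × 8 = 64000 bits.
Transmission delays (L/R per hop): 0.00969697, 6.15385, 3.36842 ms; sum = 9.53196 ms.
Propagation delays (d/s per hop): 0.0186275, 0.00365, 0.0131765 ms; sum = 0.0354539 ms.
Processing at 2 router(s): 2 × 2.7 ms = 5.4 ms.
End-to-end = 15.0 ms.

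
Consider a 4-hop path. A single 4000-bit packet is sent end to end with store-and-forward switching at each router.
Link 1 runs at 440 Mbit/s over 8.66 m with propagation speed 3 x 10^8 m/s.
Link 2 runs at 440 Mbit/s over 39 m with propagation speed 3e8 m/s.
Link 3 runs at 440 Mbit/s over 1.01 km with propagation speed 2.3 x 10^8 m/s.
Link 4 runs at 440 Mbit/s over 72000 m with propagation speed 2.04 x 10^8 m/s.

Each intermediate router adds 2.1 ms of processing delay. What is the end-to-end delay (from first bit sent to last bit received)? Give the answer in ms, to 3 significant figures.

6.69 ms

Transmission delay per hop = L/R = 4000/440000000 = 0.00909091 ms; 4 hops → 0.0363636 ms.
Propagation delays (d/s per hop): 2.88667e-05, 0.00013, 0.0043913, 0.352941 ms; sum = 0.357491 ms.
Processing at 3 router(s): 3 × 2.1 ms = 6.3 ms.
End-to-end = 6.69 ms.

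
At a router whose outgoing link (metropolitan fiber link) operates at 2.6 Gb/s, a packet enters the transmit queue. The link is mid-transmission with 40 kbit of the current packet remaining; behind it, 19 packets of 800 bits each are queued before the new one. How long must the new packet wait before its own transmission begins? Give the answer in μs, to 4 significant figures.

21.23 μs

Each queued packet: L/R = 800/2600000000 = 0.307692 μs.
19 queued → 5.84615 μs.
Plus remaining 40000 bits of current packet: 15.3846 μs.
Queuing delay = 21.23 μs.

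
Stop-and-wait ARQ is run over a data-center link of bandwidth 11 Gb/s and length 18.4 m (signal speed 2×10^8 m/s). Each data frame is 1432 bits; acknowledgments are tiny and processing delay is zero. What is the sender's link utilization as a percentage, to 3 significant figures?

41.4 %

t_tx = L/R = 1432/11000000000 = 1.30182e-07 s.
t_prop = 18.4/200000000 = 9.2e-08 s; RTT = 1.84e-07 s.
Cycle = t_tx + RTT = 3.14182e-07 s.
Utilization = t_tx / cycle = 1.30182e-07/3.14182e-07 = 41.4 %.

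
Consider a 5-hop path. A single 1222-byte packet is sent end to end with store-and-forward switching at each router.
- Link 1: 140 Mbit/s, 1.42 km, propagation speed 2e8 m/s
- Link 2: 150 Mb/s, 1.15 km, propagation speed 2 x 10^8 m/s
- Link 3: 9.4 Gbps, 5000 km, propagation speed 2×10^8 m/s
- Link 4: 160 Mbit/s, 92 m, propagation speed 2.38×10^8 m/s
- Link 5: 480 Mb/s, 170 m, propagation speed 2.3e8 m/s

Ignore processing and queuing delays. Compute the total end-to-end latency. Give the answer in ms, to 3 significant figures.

25.2 ms

L = 1222 × 8 = 9776 bits.
Transmission delays (L/R per hop): 0.0698286, 0.0651733, 0.00104, 0.0611, 0.0203667 ms; sum = 0.217509 ms.
Propagation delays (d/s per hop): 0.0071, 0.00575, 25, 0.000386555, 0.00073913 ms; sum = 25.014 ms.
End-to-end = 25.2 ms.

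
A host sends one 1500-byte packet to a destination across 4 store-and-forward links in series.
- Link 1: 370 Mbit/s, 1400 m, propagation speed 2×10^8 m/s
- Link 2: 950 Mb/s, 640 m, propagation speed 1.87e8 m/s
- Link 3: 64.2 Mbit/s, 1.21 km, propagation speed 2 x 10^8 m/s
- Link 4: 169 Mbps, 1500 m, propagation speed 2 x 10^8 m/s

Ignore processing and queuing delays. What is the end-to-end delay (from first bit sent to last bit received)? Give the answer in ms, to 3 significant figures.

L = 1500 × 8 = 12000 bits.
Transmission delays (L/R per hop): 0.0324324, 0.0126316, 0.186916, 0.0710059 ms; sum = 0.302986 ms.
Propagation delays (d/s per hop): 0.007, 0.00342246, 0.00605, 0.0075 ms; sum = 0.0239725 ms.
End-to-end = 0.327 ms.

0.327 ms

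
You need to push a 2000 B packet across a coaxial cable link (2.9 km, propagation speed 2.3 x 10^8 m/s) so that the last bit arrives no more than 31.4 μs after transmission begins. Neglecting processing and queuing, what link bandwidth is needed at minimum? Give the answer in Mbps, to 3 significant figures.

L = 16000 bits.
Propagation delay = 2900 / 2.3e+08 = 12.6087 μs.
Transmission budget = 31.4 − 12.6087 = 18.7913 μs.
R ≥ L / t_tx = 16000 bits / 1.87913e-05 s = 851 Mbps.

851 Mbps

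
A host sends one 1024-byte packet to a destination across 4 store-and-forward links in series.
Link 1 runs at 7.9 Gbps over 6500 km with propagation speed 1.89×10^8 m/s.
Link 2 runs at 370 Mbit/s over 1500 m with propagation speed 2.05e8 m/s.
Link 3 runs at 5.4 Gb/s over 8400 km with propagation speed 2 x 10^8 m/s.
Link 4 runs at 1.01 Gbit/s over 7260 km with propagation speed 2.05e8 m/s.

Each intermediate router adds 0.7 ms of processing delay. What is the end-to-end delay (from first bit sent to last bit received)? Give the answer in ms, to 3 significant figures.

L = 1024 × 8 = 8192 bits.
Transmission delays (L/R per hop): 0.00103696, 0.0221405, 0.00151704, 0.00811089 ms; sum = 0.0328054 ms.
Propagation delays (d/s per hop): 34.3915, 0.00731707, 42, 35.4146 ms; sum = 111.813 ms.
Processing at 3 router(s): 3 × 0.7 ms = 2.1 ms.
End-to-end = 114 ms.

114 ms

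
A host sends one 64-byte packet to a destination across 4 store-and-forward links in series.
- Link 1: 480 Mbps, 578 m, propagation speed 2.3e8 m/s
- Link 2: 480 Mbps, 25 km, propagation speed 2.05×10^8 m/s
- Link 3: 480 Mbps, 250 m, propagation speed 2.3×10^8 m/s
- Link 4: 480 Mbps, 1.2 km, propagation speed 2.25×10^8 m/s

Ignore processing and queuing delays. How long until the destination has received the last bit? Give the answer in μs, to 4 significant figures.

L = 64 × 8 = 512 bits.
Transmission delay per hop = L/R = 512/480000000 = 1.06667 μs; 4 hops → 4.26667 μs.
Propagation delays (d/s per hop): 2.51304, 121.951, 1.08696, 5.33333 μs; sum = 130.885 μs.
End-to-end = 135.2 μs.

135.2 μs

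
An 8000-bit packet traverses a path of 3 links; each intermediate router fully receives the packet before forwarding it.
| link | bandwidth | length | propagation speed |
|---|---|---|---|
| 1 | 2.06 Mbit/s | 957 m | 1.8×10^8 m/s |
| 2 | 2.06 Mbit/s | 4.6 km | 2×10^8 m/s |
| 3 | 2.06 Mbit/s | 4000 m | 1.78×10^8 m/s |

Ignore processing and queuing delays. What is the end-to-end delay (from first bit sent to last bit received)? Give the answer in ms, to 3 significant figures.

11.7 ms

Transmission delay per hop = L/R = 8000/2060000 = 3.8835 ms; 3 hops → 11.6505 ms.
Propagation delays (d/s per hop): 0.00531667, 0.023, 0.0224719 ms; sum = 0.0507886 ms.
End-to-end = 11.7 ms.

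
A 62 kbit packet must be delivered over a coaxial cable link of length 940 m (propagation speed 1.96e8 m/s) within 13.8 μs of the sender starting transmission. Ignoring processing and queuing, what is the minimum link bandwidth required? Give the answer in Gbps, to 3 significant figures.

Propagation delay = 940 / 196000000 = 4.79592 μs.
Transmission budget = 13.8 − 4.79592 = 9.00408 μs.
R ≥ L / t_tx = 62000 bits / 9.00408e-06 s = 6.89 Gbps.

6.89 Gbps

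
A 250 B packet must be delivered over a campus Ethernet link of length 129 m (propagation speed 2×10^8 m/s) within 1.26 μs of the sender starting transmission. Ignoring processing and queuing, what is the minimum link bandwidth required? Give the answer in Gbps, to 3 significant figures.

L = 2000 bits.
Propagation delay = 129 / 200000000 = 0.645 μs.
Transmission budget = 1.26 − 0.645 = 0.615 μs.
R ≥ L / t_tx = 2000 bits / 6.15e-07 s = 3.25 Gbps.

3.25 Gbps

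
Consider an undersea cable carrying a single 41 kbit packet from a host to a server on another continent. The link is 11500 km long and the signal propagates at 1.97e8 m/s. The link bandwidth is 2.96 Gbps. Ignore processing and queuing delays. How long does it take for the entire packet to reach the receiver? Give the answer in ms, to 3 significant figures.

L = 41000 bits.
Transmission delay = L/R = 41000 / 2960000000 = 0.0138514 ms.
Propagation delay = d/s = 11500000 m / 197000000 m/s = 58.3756 ms.
Total = 58.4 ms.

58.4 ms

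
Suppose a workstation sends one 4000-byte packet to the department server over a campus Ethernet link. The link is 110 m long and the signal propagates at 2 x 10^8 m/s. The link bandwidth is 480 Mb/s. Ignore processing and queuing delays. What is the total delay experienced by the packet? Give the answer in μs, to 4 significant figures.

L = 4000 × 8 = 32000 bits.
Transmission delay = L/R = 32000 / 480000000 = 66.6667 μs.
Propagation delay = d/s = 110 m / 200000000 m/s = 0.55 μs.
Total = 67.22 μs.

67.22 μs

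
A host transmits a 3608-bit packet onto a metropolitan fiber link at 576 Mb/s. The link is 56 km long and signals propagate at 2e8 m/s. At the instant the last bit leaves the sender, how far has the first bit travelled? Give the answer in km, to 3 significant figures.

t_tx = L/R = 3608/576000000 = 6.26389e-06 s.
Distance = s × t_tx = 200000000 × 6.26389e-06 = 1.25 km.

1.25 km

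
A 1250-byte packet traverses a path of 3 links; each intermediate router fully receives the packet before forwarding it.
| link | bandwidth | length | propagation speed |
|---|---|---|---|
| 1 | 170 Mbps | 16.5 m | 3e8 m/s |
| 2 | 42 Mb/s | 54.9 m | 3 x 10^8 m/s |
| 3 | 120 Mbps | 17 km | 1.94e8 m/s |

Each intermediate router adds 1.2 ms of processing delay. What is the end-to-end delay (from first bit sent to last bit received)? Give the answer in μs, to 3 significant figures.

2870 μs

L = 1250 × 8 = 10000 bits.
Transmission delays (L/R per hop): 58.8235, 238.095, 83.3333 μs; sum = 380.252 μs.
Propagation delays (d/s per hop): 0.055, 0.183, 87.6289 μs; sum = 87.8669 μs.
Processing at 2 router(s): 2 × 1.2 ms = 2400 μs.
End-to-end = 2870 μs.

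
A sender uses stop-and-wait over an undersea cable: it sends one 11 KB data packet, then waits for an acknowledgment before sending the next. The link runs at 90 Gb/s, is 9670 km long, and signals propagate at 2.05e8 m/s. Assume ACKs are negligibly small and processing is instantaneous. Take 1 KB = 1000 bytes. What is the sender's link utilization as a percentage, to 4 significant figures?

0.001036 %

t_tx = L/R = 88000/90000000000 = 9.77778e-07 s.
t_prop = 9670000/2.05e+08 = 0.0471707 s; RTT = 0.0943415 s.
Cycle = t_tx + RTT = 0.0943424 s.
Utilization = t_tx / cycle = 9.77778e-07/0.0943424 = 0.001036 %.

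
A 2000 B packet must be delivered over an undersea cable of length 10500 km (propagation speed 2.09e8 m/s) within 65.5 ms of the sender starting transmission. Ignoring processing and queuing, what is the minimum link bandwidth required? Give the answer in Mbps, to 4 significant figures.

L = 16000 bits.
Propagation delay = 10500000 / 209000000 = 50.2392 ms.
Transmission budget = 65.5 − 50.2392 = 15.2608 ms.
R ≥ L / t_tx = 16000 bits / 0.0152608 s = 1.048 Mbps.

1.048 Mbps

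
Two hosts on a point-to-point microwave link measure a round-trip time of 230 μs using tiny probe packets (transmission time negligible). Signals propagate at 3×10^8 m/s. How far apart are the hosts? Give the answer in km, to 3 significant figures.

34.5 km

One-way propagation = RTT/2 = 115 μs.
d = s × t = 300000000 × 0.000115 = 34.5 km.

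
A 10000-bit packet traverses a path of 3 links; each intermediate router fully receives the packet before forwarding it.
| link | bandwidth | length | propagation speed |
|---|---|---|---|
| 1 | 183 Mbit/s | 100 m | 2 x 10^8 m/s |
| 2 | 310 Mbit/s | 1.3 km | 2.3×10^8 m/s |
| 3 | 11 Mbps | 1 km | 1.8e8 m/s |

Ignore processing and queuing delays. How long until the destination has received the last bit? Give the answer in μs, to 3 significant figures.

1010 μs

Transmission delays (L/R per hop): 54.6448, 32.2581, 909.091 μs; sum = 995.994 μs.
Propagation delays (d/s per hop): 0.5, 5.65217, 5.55556 μs; sum = 11.7077 μs.
End-to-end = 1010 μs.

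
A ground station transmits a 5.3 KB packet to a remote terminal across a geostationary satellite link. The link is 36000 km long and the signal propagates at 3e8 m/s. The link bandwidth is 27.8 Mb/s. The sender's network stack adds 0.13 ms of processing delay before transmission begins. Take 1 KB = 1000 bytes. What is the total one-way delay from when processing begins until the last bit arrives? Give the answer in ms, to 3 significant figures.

L = 42400 bits.
Transmission delay = L/R = 42400 / 27800000 = 1.52518 ms.
Propagation delay = d/s = 36000000 m / 300000000 m/s = 120 ms.
Plus processing delay 0.13 ms = 0.13 ms.
Total = 122 ms.

122 ms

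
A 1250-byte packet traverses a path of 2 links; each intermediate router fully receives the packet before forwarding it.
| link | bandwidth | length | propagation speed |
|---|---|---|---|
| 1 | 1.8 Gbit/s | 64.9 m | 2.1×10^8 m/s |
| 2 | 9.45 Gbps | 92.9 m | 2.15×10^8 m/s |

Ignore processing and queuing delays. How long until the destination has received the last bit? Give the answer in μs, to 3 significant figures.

7.35 μs

L = 1250 × 8 = 10000 bits.
Transmission delays (L/R per hop): 5.55556, 1.0582 μs; sum = 6.61376 μs.
Propagation delays (d/s per hop): 0.309048, 0.432093 μs; sum = 0.741141 μs.
End-to-end = 7.35 μs.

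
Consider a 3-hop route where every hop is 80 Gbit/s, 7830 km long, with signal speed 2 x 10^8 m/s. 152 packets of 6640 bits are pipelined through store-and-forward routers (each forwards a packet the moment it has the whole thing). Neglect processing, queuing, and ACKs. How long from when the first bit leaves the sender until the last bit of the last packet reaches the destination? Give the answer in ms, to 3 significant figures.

Per-hop transmission t_tx = L/R = 6640/80000000000 = 8.3e-05 ms.
Per-hop propagation t_prop = 7830000/200000000 = 39.15 ms.
Pipeline fill: first packet needs 3·t_tx to clear all hops; remaining 151 packets each add one t_tx.
Total = (3+152-1)·t_tx + 3·t_prop = 154·8.3e-05 + 3·39.15 = 117 ms.

117 ms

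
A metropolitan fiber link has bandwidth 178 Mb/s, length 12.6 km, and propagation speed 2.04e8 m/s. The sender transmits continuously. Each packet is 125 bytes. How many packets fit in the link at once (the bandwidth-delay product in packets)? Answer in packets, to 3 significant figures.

11.0 packets

Propagation delay = 12600 / 204000000 = 6.17647e-05 s.
BDP = R × t_prop = 178000000 × 6.17647e-05 = 10994.1 bits.
In packets of 1000 bits: 11.0 packets.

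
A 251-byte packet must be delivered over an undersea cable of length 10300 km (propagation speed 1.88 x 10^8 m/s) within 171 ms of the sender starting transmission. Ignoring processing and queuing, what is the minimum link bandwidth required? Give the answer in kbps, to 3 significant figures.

17.3 kbps

L = 2008 bits.
Propagation delay = 10300000 / 188000000 = 54.7872 ms.
Transmission budget = 171 − 54.7872 = 116.213 ms.
R ≥ L / t_tx = 2008 bits / 0.116213 s = 17.3 kbps.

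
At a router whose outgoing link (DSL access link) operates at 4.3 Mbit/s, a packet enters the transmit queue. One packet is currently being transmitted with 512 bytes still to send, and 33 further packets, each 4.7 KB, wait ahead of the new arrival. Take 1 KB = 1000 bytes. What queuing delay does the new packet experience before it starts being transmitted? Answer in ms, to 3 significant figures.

Each queued packet: L/R = 37600/4300000 = 8.74419 ms.
33 queued → 288.558 ms.
Plus remaining 4096 bits of current packet: 0.952558 ms.
Queuing delay = 290 ms.

290 ms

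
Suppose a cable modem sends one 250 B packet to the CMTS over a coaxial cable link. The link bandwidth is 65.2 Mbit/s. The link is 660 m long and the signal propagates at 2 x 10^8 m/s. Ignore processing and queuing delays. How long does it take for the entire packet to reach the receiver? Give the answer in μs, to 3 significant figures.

L = 250 × 8 = 2000 bits.
Transmission delay = L/R = 2000 / 65200000 = 30.6748 μs.
Propagation delay = d/s = 660 m / 200000000 m/s = 3.3 μs.
Total = 34.0 μs.

34.0 μs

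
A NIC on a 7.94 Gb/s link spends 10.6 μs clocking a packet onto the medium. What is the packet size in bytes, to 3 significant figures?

L = R × t_tx = 7940000000 b/s × 1.06e-05 s = 84164 bits.
In bytes: 84164 / 8 = 10500 bytes.

10500 bytes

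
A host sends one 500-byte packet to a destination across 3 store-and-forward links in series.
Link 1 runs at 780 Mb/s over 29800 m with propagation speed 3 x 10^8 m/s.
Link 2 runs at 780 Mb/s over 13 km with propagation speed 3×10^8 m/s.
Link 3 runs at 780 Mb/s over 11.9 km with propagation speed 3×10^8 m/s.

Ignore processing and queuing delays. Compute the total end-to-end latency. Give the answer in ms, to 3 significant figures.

0.198 ms

L = 500 × 8 = 4000 bits.
Transmission delay per hop = L/R = 4000/780000000 = 0.00512821 ms; 3 hops → 0.0153846 ms.
Propagation delays (d/s per hop): 0.0993333, 0.0433333, 0.0396667 ms; sum = 0.182333 ms.
End-to-end = 0.198 ms.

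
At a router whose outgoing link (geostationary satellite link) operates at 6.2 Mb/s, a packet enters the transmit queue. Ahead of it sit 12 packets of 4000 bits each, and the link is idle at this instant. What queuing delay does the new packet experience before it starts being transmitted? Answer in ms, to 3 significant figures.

7.74 ms

Each queued packet: L/R = 4000/6200000 = 0.645161 ms.
12 queued → 7.74194 ms.
Queuing delay = 7.74 ms.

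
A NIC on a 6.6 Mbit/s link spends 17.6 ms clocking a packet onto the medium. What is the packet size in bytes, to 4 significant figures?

14520 bytes

L = R × t_tx = 6600000 b/s × 0.0176 s = 116160 bits.
In bytes: 116160 / 8 = 14520 bytes.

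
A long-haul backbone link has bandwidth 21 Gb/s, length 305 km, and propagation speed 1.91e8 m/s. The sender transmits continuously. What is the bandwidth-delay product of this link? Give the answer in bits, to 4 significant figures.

33530000 bits

Propagation delay = 305000 / 191000000 = 0.00159686 s.
BDP = R × t_prop = 21000000000 × 0.00159686 = 33534000 bits.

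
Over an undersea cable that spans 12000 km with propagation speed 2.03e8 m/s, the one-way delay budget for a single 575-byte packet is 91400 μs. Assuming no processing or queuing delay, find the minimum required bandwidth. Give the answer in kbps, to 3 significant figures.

142 kbps

L = 4600 bits.
Propagation delay = 12000000 / 2.03e+08 = 59113.3 μs.
Transmission budget = 91400 − 59113.3 = 32286.7 μs.
R ≥ L / t_tx = 4600 bits / 0.0322867 s = 142 kbps.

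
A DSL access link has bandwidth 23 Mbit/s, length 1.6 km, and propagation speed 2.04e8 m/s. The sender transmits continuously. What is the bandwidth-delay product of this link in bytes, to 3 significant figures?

Propagation delay = 1600 / 204000000 = 7.84314e-06 s.
BDP = R × t_prop = 23000000 × 7.84314e-06 = 180.392 bits.
In bytes: 180.392/8 = 22.5 bytes.

22.5 bytes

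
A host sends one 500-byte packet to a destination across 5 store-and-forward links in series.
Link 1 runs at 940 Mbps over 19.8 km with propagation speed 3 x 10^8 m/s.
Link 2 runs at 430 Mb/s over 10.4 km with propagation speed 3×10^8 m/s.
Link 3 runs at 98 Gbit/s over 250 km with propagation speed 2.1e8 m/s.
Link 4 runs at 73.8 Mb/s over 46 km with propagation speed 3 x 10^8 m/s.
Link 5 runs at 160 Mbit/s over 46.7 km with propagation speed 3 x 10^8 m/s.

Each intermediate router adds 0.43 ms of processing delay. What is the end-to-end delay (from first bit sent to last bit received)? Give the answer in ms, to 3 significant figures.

L = 500 × 8 = 4000 bits.
Transmission delays (L/R per hop): 0.00425532, 0.00930233, 4.08163e-05, 0.0542005, 0.025 ms; sum = 0.092799 ms.
Propagation delays (d/s per hop): 0.066, 0.0346667, 1.19048, 0.153333, 0.155667 ms; sum = 1.60014 ms.
Processing at 4 router(s): 4 × 0.43 ms = 1.72 ms.
End-to-end = 3.41 ms.

3.41 ms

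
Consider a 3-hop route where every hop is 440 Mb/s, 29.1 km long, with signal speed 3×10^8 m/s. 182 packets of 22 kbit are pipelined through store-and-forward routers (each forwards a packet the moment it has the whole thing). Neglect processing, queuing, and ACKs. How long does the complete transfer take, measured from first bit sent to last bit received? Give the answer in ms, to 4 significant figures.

9.491 ms

Per-hop transmission t_tx = L/R = 22000/440000000 = 0.05 ms.
Per-hop propagation t_prop = 29100/300000000 = 0.097 ms.
Pipeline fill: first packet needs 3·t_tx to clear all hops; remaining 181 packets each add one t_tx.
Total = (3+182-1)·t_tx + 3·t_prop = 184·0.05 + 3·0.097 = 9.491 ms.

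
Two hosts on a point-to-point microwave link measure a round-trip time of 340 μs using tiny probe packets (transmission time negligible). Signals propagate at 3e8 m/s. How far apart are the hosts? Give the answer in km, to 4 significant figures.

One-way propagation = RTT/2 = 170 μs.
d = s × t = 300000000 × 0.00017 = 51.00 km.

51.00 km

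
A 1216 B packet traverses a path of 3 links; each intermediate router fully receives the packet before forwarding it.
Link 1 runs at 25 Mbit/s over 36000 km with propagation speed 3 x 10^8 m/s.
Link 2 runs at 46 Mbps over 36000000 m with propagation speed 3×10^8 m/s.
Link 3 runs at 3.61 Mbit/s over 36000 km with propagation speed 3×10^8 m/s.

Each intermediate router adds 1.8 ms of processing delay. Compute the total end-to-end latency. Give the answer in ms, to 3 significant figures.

L = 1216 × 8 = 9728 bits.
Transmission delays (L/R per hop): 0.38912, 0.211478, 2.69474 ms; sum = 3.29534 ms.
Propagation delays (d/s per hop): 120, 120, 120 ms; sum = 360 ms.
Processing at 2 router(s): 2 × 1.8 ms = 3.6 ms.
End-to-end = 367 ms.

367 ms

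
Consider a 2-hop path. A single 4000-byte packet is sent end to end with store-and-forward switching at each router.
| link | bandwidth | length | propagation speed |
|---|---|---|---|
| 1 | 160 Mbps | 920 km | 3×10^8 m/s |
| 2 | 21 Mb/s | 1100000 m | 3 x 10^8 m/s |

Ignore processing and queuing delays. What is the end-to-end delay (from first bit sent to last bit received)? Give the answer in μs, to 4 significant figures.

8457 μs

L = 4000 × 8 = 32000 bits.
Transmission delays (L/R per hop): 200, 1523.81 μs; sum = 1723.81 μs.
Propagation delays (d/s per hop): 3066.67, 3666.67 μs; sum = 6733.33 μs.
End-to-end = 8457 μs.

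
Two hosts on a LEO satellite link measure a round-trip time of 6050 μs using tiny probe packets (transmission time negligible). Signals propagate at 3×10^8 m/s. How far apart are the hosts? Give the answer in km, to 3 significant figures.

One-way propagation = RTT/2 = 3025 μs.
d = s × t = 300000000 × 0.003025 = 908 km.

908 km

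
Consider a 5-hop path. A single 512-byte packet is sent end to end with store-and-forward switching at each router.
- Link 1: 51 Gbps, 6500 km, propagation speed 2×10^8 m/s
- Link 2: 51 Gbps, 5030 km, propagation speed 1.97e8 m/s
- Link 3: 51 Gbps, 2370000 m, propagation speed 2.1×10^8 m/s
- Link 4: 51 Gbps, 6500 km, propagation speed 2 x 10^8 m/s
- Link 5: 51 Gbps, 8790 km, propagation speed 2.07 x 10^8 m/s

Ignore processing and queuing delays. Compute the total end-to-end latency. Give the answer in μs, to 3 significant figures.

L = 512 × 8 = 4096 bits.
Transmission delay per hop = L/R = 4096/51000000000 = 0.0803137 μs; 5 hops → 0.401569 μs.
Propagation delays (d/s per hop): 32500, 25533, 11285.7, 32500, 42463.8 μs; sum = 144282 μs.
End-to-end = 144000 μs.

144000 μs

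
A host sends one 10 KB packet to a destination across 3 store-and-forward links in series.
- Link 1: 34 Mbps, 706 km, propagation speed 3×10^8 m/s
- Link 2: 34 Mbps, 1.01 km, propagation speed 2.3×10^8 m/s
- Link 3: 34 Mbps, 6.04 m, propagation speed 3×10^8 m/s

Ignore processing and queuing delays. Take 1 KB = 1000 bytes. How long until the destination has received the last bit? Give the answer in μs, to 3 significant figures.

9420 μs

L = 80000 bits.
Transmission delay per hop = L/R = 80000/34000000 = 2352.94 μs; 3 hops → 7058.82 μs.
Propagation delays (d/s per hop): 2353.33, 4.3913, 0.0201333 μs; sum = 2357.74 μs.
End-to-end = 9420 μs.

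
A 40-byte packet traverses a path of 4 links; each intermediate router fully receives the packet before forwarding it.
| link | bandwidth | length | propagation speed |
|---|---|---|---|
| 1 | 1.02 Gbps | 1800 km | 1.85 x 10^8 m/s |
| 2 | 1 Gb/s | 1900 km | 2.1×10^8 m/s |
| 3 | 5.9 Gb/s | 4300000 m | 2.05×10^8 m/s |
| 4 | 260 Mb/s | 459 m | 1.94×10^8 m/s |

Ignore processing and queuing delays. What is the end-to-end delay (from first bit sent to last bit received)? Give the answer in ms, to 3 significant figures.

L = 40 × 8 = 320 bits.
Transmission delays (L/R per hop): 0.000313725, 0.00032, 5.42373e-05, 0.00123077 ms; sum = 0.00191873 ms.
Propagation delays (d/s per hop): 9.72973, 9.04762, 20.9756, 0.00236598 ms; sum = 39.7553 ms.
End-to-end = 39.8 ms.

39.8 ms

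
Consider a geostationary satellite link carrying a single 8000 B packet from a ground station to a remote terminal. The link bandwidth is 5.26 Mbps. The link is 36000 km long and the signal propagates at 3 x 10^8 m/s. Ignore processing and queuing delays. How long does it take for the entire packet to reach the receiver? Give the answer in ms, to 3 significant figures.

132 ms

L = 8000 × 8 = 64000 bits.
Transmission delay = L/R = 64000 / 5260000 = 12.1673 ms.
Propagation delay = d/s = 36000000 m / 300000000 m/s = 120 ms.
Total = 132 ms.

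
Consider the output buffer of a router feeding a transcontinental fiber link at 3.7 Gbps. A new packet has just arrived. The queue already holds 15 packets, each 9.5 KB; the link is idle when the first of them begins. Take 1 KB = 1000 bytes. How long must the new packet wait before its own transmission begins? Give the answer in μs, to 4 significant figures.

308.1 μs

Each queued packet: L/R = 76000/3700000000 = 20.5405 μs.
15 queued → 308.108 μs.
Queuing delay = 308.1 μs.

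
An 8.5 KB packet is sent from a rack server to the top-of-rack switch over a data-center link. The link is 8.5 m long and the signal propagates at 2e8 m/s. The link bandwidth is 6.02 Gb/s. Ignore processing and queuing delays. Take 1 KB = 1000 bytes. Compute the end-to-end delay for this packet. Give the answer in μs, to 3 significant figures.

L = 68000 bits.
Transmission delay = L/R = 68000 / 6020000000 = 11.2957 μs.
Propagation delay = d/s = 8.5 m / 200000000 m/s = 0.0425 μs.
Total = 11.3 μs.

11.3 μs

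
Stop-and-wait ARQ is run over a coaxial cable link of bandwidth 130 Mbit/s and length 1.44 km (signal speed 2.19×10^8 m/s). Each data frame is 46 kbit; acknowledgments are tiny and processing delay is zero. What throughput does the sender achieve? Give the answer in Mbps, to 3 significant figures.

t_tx = L/R = 46000/130000000 = 0.000353846 s.
t_prop = 1440/219000000 = 6.57534e-06 s; RTT = 1.31507e-05 s.
Cycle = t_tx + RTT = 0.000366997 s.
Throughput = L / cycle = 46000 / 0.000366997 = 125 Mbps.

125 Mbps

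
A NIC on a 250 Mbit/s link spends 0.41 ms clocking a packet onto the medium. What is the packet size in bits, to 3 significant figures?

103000 bits

L = R × t_tx = 250000000 b/s × 0.00041 s = 102500 bits.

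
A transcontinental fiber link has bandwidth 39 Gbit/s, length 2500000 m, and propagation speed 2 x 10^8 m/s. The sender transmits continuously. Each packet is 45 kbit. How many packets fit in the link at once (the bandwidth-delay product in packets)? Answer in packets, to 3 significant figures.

Propagation delay = 2500000 / 200000000 = 0.0125 s.
BDP = R × t_prop = 39000000000 × 0.0125 = 487500000 bits.
In packets of 45000 bits: 10800 packets.

10800 packets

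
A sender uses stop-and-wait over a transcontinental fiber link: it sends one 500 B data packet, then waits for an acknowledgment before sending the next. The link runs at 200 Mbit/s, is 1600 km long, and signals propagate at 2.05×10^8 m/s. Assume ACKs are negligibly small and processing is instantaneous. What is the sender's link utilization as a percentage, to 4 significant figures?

0.1280 %

t_tx = L/R = 4000/200000000 = 2e-05 s.
t_prop = 1600000/2.05e+08 = 0.00780488 s; RTT = 0.0156098 s.
Cycle = t_tx + RTT = 0.0156298 s.
Utilization = t_tx / cycle = 2e-05/0.0156298 = 0.1280 %.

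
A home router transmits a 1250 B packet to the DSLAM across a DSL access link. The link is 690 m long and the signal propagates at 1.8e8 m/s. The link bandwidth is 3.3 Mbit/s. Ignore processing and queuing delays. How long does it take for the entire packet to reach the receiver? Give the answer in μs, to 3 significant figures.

3030 μs

L = 1250 × 8 = 10000 bits.
Transmission delay = L/R = 10000 / 3300000 = 3030.3 μs.
Propagation delay = d/s = 690 m / 180000000 m/s = 3.83333 μs.
Total = 3030 μs.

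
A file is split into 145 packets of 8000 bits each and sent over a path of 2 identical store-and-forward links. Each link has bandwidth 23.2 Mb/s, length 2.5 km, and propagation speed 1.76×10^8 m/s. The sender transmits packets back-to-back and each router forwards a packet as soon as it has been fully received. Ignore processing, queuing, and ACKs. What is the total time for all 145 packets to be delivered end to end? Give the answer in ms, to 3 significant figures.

50.4 ms

Per-hop transmission t_tx = L/R = 8000/23200000 = 0.344828 ms.
Per-hop propagation t_prop = 2500/176000000 = 0.0142045 ms.
Pipeline fill: first packet needs 2·t_tx to clear all hops; remaining 144 packets each add one t_tx.
Total = (2+145-1)·t_tx + 2·t_prop = 146·0.344828 + 2·0.0142045 = 50.4 ms.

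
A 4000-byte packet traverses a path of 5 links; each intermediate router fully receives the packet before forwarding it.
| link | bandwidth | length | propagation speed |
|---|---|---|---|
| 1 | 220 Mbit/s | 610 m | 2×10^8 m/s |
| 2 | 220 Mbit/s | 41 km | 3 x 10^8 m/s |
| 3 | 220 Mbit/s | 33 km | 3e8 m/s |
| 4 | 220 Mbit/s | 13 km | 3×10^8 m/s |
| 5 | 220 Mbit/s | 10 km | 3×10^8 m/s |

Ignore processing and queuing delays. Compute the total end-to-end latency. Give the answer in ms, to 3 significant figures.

1.05 ms

L = 4000 × 8 = 32000 bits.
Transmission delay per hop = L/R = 32000/220000000 = 0.145455 ms; 5 hops → 0.727273 ms.
Propagation delays (d/s per hop): 0.00305, 0.136667, 0.11, 0.0433333, 0.0333333 ms; sum = 0.326383 ms.
End-to-end = 1.05 ms.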